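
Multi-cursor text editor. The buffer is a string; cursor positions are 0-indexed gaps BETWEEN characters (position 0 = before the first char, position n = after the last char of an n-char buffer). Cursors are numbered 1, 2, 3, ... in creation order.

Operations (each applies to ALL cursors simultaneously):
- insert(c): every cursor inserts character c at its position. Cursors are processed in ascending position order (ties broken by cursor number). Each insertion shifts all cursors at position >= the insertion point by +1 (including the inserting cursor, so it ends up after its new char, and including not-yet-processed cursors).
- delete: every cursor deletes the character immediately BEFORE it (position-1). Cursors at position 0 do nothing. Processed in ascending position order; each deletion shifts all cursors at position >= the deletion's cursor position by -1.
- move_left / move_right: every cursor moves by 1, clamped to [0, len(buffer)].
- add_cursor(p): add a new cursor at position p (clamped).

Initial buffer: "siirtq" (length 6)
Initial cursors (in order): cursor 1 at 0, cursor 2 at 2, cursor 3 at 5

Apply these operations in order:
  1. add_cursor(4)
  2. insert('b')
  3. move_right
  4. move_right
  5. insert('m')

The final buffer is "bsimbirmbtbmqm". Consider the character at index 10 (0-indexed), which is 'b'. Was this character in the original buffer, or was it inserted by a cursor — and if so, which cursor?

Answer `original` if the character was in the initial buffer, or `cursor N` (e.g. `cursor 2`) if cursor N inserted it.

After op 1 (add_cursor(4)): buffer="siirtq" (len 6), cursors c1@0 c2@2 c4@4 c3@5, authorship ......
After op 2 (insert('b')): buffer="bsibirbtbq" (len 10), cursors c1@1 c2@4 c4@7 c3@9, authorship 1..2..4.3.
After op 3 (move_right): buffer="bsibirbtbq" (len 10), cursors c1@2 c2@5 c4@8 c3@10, authorship 1..2..4.3.
After op 4 (move_right): buffer="bsibirbtbq" (len 10), cursors c1@3 c2@6 c4@9 c3@10, authorship 1..2..4.3.
After op 5 (insert('m')): buffer="bsimbirmbtbmqm" (len 14), cursors c1@4 c2@8 c4@12 c3@14, authorship 1..12..24.34.3
Authorship (.=original, N=cursor N): 1 . . 1 2 . . 2 4 . 3 4 . 3
Index 10: author = 3

Answer: cursor 3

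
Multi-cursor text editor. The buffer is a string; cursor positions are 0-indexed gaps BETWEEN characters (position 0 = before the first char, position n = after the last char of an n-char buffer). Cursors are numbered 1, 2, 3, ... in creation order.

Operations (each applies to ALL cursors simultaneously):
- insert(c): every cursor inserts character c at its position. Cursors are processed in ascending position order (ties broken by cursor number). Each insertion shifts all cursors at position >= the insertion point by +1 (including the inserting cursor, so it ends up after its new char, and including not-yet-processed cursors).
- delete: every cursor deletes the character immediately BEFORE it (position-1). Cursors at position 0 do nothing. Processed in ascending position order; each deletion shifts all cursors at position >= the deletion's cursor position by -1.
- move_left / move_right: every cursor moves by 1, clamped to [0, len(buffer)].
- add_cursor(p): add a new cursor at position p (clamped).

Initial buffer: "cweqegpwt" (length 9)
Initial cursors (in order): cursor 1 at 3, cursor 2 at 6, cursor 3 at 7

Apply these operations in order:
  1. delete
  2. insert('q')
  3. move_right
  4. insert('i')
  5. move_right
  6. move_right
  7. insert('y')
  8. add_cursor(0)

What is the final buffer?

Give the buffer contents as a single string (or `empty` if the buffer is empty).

After op 1 (delete): buffer="cwqewt" (len 6), cursors c1@2 c2@4 c3@4, authorship ......
After op 2 (insert('q')): buffer="cwqqeqqwt" (len 9), cursors c1@3 c2@7 c3@7, authorship ..1..23..
After op 3 (move_right): buffer="cwqqeqqwt" (len 9), cursors c1@4 c2@8 c3@8, authorship ..1..23..
After op 4 (insert('i')): buffer="cwqqieqqwiit" (len 12), cursors c1@5 c2@11 c3@11, authorship ..1.1.23.23.
After op 5 (move_right): buffer="cwqqieqqwiit" (len 12), cursors c1@6 c2@12 c3@12, authorship ..1.1.23.23.
After op 6 (move_right): buffer="cwqqieqqwiit" (len 12), cursors c1@7 c2@12 c3@12, authorship ..1.1.23.23.
After op 7 (insert('y')): buffer="cwqqieqyqwiityy" (len 15), cursors c1@8 c2@15 c3@15, authorship ..1.1.213.23.23
After op 8 (add_cursor(0)): buffer="cwqqieqyqwiityy" (len 15), cursors c4@0 c1@8 c2@15 c3@15, authorship ..1.1.213.23.23

Answer: cwqqieqyqwiityy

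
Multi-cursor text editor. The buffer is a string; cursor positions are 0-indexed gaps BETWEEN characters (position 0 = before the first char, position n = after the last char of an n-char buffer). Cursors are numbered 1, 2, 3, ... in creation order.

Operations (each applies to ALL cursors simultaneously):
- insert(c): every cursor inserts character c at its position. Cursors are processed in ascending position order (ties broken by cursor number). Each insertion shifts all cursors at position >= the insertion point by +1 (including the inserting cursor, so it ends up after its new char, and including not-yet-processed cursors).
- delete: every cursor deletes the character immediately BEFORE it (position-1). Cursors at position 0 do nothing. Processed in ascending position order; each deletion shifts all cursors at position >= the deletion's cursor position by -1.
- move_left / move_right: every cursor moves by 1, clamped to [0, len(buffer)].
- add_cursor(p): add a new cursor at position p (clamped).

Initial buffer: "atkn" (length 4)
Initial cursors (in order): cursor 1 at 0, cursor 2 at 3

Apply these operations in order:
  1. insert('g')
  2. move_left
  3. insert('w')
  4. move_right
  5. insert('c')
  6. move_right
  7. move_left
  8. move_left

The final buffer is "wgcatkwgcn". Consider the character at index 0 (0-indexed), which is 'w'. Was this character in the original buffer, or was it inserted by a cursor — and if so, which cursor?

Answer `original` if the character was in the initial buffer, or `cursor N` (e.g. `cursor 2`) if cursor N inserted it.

Answer: cursor 1

Derivation:
After op 1 (insert('g')): buffer="gatkgn" (len 6), cursors c1@1 c2@5, authorship 1...2.
After op 2 (move_left): buffer="gatkgn" (len 6), cursors c1@0 c2@4, authorship 1...2.
After op 3 (insert('w')): buffer="wgatkwgn" (len 8), cursors c1@1 c2@6, authorship 11...22.
After op 4 (move_right): buffer="wgatkwgn" (len 8), cursors c1@2 c2@7, authorship 11...22.
After op 5 (insert('c')): buffer="wgcatkwgcn" (len 10), cursors c1@3 c2@9, authorship 111...222.
After op 6 (move_right): buffer="wgcatkwgcn" (len 10), cursors c1@4 c2@10, authorship 111...222.
After op 7 (move_left): buffer="wgcatkwgcn" (len 10), cursors c1@3 c2@9, authorship 111...222.
After op 8 (move_left): buffer="wgcatkwgcn" (len 10), cursors c1@2 c2@8, authorship 111...222.
Authorship (.=original, N=cursor N): 1 1 1 . . . 2 2 2 .
Index 0: author = 1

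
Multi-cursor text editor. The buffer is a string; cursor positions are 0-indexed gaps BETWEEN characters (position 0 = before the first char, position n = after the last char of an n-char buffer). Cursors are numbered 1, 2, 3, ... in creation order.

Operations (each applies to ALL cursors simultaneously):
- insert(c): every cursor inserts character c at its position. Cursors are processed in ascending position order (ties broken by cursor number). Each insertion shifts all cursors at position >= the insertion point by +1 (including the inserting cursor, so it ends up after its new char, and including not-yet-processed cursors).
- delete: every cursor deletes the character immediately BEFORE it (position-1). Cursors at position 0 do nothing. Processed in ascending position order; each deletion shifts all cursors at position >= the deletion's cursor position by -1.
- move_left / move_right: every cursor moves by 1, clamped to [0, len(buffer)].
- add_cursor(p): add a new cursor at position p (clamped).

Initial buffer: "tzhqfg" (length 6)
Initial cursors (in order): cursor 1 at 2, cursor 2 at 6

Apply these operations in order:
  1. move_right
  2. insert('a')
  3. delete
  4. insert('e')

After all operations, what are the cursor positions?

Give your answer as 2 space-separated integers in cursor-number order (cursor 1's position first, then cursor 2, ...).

After op 1 (move_right): buffer="tzhqfg" (len 6), cursors c1@3 c2@6, authorship ......
After op 2 (insert('a')): buffer="tzhaqfga" (len 8), cursors c1@4 c2@8, authorship ...1...2
After op 3 (delete): buffer="tzhqfg" (len 6), cursors c1@3 c2@6, authorship ......
After op 4 (insert('e')): buffer="tzheqfge" (len 8), cursors c1@4 c2@8, authorship ...1...2

Answer: 4 8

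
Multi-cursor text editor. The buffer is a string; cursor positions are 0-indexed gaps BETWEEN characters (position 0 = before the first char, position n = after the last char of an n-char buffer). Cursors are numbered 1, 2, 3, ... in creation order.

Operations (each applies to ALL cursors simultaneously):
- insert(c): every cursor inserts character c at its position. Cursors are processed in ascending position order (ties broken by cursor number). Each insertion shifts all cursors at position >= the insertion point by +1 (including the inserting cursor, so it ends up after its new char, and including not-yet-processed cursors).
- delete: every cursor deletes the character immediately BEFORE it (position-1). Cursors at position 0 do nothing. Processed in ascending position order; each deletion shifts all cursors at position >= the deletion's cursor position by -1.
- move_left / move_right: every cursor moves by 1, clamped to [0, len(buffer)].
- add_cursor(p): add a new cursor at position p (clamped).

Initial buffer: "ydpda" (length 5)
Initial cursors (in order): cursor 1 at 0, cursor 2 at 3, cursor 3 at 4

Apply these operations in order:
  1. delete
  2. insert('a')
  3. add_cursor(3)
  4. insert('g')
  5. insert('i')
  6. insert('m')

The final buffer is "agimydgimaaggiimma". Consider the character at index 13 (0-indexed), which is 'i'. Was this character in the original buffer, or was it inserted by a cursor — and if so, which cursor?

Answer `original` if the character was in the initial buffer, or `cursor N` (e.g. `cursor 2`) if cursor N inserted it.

After op 1 (delete): buffer="yda" (len 3), cursors c1@0 c2@2 c3@2, authorship ...
After op 2 (insert('a')): buffer="aydaaa" (len 6), cursors c1@1 c2@5 c3@5, authorship 1..23.
After op 3 (add_cursor(3)): buffer="aydaaa" (len 6), cursors c1@1 c4@3 c2@5 c3@5, authorship 1..23.
After op 4 (insert('g')): buffer="agydgaagga" (len 10), cursors c1@2 c4@5 c2@9 c3@9, authorship 11..42323.
After op 5 (insert('i')): buffer="agiydgiaaggiia" (len 14), cursors c1@3 c4@7 c2@13 c3@13, authorship 111..44232323.
After op 6 (insert('m')): buffer="agimydgimaaggiimma" (len 18), cursors c1@4 c4@9 c2@17 c3@17, authorship 1111..44423232323.
Authorship (.=original, N=cursor N): 1 1 1 1 . . 4 4 4 2 3 2 3 2 3 2 3 .
Index 13: author = 2

Answer: cursor 2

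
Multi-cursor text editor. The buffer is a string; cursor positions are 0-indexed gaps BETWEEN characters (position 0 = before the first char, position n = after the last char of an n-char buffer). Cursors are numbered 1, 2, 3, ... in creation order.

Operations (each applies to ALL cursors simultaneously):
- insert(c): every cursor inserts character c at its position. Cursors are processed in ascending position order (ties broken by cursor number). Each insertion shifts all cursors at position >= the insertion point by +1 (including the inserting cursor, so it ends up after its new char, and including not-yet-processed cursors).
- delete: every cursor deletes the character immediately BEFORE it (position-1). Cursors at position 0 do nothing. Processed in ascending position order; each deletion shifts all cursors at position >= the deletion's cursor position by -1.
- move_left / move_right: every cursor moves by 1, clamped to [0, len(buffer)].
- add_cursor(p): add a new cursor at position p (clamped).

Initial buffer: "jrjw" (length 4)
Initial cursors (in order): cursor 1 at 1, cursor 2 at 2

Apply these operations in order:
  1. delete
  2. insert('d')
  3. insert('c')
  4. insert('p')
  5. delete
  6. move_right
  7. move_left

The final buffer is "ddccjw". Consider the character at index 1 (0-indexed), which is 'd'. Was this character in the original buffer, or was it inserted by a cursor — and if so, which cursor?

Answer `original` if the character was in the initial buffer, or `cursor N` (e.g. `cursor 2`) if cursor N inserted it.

After op 1 (delete): buffer="jw" (len 2), cursors c1@0 c2@0, authorship ..
After op 2 (insert('d')): buffer="ddjw" (len 4), cursors c1@2 c2@2, authorship 12..
After op 3 (insert('c')): buffer="ddccjw" (len 6), cursors c1@4 c2@4, authorship 1212..
After op 4 (insert('p')): buffer="ddccppjw" (len 8), cursors c1@6 c2@6, authorship 121212..
After op 5 (delete): buffer="ddccjw" (len 6), cursors c1@4 c2@4, authorship 1212..
After op 6 (move_right): buffer="ddccjw" (len 6), cursors c1@5 c2@5, authorship 1212..
After op 7 (move_left): buffer="ddccjw" (len 6), cursors c1@4 c2@4, authorship 1212..
Authorship (.=original, N=cursor N): 1 2 1 2 . .
Index 1: author = 2

Answer: cursor 2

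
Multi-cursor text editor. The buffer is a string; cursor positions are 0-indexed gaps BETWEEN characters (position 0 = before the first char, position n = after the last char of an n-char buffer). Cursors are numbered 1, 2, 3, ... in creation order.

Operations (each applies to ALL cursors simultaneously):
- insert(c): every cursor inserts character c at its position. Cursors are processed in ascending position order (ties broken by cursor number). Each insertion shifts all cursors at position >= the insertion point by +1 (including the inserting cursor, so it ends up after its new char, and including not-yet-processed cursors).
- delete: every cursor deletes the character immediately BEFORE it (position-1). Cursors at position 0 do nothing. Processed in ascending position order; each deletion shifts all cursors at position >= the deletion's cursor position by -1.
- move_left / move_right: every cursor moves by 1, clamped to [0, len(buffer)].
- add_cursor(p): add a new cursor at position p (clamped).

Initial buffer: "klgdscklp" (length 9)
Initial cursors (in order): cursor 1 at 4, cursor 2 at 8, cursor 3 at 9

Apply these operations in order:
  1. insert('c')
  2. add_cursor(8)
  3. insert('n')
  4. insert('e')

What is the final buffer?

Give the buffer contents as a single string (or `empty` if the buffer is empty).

Answer: klgdcnescknelcnepcne

Derivation:
After op 1 (insert('c')): buffer="klgdcscklcpc" (len 12), cursors c1@5 c2@10 c3@12, authorship ....1....2.3
After op 2 (add_cursor(8)): buffer="klgdcscklcpc" (len 12), cursors c1@5 c4@8 c2@10 c3@12, authorship ....1....2.3
After op 3 (insert('n')): buffer="klgdcnscknlcnpcn" (len 16), cursors c1@6 c4@10 c2@13 c3@16, authorship ....11...4.22.33
After op 4 (insert('e')): buffer="klgdcnescknelcnepcne" (len 20), cursors c1@7 c4@12 c2@16 c3@20, authorship ....111...44.222.333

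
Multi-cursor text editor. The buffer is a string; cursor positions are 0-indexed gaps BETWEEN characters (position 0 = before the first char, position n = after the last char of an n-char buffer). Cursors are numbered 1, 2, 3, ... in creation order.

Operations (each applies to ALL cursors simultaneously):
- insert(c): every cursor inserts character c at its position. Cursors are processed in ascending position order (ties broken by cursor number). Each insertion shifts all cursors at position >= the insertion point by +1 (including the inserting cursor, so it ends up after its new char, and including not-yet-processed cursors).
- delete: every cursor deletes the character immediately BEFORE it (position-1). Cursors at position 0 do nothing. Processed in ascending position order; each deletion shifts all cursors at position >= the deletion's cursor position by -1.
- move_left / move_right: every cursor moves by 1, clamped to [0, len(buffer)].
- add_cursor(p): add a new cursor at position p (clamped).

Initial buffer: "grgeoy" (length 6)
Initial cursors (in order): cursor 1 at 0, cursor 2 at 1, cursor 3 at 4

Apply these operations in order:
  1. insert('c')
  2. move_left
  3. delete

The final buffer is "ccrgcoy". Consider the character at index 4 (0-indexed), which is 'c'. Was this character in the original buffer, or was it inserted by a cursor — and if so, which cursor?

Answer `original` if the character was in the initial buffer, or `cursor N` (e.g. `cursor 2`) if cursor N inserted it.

Answer: cursor 3

Derivation:
After op 1 (insert('c')): buffer="cgcrgecoy" (len 9), cursors c1@1 c2@3 c3@7, authorship 1.2...3..
After op 2 (move_left): buffer="cgcrgecoy" (len 9), cursors c1@0 c2@2 c3@6, authorship 1.2...3..
After op 3 (delete): buffer="ccrgcoy" (len 7), cursors c1@0 c2@1 c3@4, authorship 12..3..
Authorship (.=original, N=cursor N): 1 2 . . 3 . .
Index 4: author = 3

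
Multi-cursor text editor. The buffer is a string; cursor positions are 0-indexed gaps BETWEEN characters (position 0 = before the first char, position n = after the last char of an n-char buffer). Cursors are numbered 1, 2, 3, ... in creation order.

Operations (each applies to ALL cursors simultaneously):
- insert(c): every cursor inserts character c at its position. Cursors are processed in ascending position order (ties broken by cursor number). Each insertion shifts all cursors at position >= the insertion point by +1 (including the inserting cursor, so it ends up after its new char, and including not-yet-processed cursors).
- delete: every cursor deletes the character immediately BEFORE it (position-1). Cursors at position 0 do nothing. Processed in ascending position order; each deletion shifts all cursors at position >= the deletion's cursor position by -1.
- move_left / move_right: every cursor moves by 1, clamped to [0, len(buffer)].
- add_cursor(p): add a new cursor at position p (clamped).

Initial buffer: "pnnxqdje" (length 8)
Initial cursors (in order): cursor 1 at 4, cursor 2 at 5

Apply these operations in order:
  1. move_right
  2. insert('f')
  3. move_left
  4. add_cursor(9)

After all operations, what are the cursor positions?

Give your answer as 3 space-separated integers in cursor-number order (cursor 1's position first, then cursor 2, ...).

After op 1 (move_right): buffer="pnnxqdje" (len 8), cursors c1@5 c2@6, authorship ........
After op 2 (insert('f')): buffer="pnnxqfdfje" (len 10), cursors c1@6 c2@8, authorship .....1.2..
After op 3 (move_left): buffer="pnnxqfdfje" (len 10), cursors c1@5 c2@7, authorship .....1.2..
After op 4 (add_cursor(9)): buffer="pnnxqfdfje" (len 10), cursors c1@5 c2@7 c3@9, authorship .....1.2..

Answer: 5 7 9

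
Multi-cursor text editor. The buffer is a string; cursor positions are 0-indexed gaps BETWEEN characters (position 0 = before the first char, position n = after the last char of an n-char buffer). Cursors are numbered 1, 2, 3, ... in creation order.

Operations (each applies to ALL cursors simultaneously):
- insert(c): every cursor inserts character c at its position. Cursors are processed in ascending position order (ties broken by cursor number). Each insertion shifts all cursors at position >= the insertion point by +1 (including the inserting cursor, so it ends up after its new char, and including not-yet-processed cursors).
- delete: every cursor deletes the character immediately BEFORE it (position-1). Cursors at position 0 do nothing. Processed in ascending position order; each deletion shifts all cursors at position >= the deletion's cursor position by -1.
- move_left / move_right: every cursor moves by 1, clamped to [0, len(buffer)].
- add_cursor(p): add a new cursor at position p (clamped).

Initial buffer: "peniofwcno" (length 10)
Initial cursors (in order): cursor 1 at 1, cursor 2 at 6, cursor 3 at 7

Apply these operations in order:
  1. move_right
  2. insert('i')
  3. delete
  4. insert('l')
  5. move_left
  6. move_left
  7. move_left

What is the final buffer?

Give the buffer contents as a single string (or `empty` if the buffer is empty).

After op 1 (move_right): buffer="peniofwcno" (len 10), cursors c1@2 c2@7 c3@8, authorship ..........
After op 2 (insert('i')): buffer="peiniofwicino" (len 13), cursors c1@3 c2@9 c3@11, authorship ..1.....2.3..
After op 3 (delete): buffer="peniofwcno" (len 10), cursors c1@2 c2@7 c3@8, authorship ..........
After op 4 (insert('l')): buffer="pelniofwlclno" (len 13), cursors c1@3 c2@9 c3@11, authorship ..1.....2.3..
After op 5 (move_left): buffer="pelniofwlclno" (len 13), cursors c1@2 c2@8 c3@10, authorship ..1.....2.3..
After op 6 (move_left): buffer="pelniofwlclno" (len 13), cursors c1@1 c2@7 c3@9, authorship ..1.....2.3..
After op 7 (move_left): buffer="pelniofwlclno" (len 13), cursors c1@0 c2@6 c3@8, authorship ..1.....2.3..

Answer: pelniofwlclno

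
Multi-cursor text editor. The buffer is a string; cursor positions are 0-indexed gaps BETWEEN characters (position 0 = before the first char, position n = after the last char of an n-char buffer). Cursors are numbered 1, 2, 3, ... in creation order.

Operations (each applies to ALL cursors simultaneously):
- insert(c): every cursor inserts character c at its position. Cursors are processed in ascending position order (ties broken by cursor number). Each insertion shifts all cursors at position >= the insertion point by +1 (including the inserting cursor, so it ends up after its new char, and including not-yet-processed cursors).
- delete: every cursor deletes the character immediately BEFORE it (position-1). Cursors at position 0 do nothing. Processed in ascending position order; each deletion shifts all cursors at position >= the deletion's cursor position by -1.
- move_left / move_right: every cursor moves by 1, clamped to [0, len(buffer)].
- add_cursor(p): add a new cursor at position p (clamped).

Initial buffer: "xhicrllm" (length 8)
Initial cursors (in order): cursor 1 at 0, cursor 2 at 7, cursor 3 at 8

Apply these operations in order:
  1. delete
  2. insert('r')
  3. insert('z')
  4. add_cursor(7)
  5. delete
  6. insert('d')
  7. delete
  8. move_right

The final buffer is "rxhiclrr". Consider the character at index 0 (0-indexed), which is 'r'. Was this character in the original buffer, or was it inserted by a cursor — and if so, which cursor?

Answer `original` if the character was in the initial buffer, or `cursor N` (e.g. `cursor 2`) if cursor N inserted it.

Answer: cursor 1

Derivation:
After op 1 (delete): buffer="xhicrl" (len 6), cursors c1@0 c2@6 c3@6, authorship ......
After op 2 (insert('r')): buffer="rxhicrlrr" (len 9), cursors c1@1 c2@9 c3@9, authorship 1......23
After op 3 (insert('z')): buffer="rzxhicrlrrzz" (len 12), cursors c1@2 c2@12 c3@12, authorship 11......2323
After op 4 (add_cursor(7)): buffer="rzxhicrlrrzz" (len 12), cursors c1@2 c4@7 c2@12 c3@12, authorship 11......2323
After op 5 (delete): buffer="rxhiclrr" (len 8), cursors c1@1 c4@5 c2@8 c3@8, authorship 1.....23
After op 6 (insert('d')): buffer="rdxhicdlrrdd" (len 12), cursors c1@2 c4@7 c2@12 c3@12, authorship 11....4.2323
After op 7 (delete): buffer="rxhiclrr" (len 8), cursors c1@1 c4@5 c2@8 c3@8, authorship 1.....23
After op 8 (move_right): buffer="rxhiclrr" (len 8), cursors c1@2 c4@6 c2@8 c3@8, authorship 1.....23
Authorship (.=original, N=cursor N): 1 . . . . . 2 3
Index 0: author = 1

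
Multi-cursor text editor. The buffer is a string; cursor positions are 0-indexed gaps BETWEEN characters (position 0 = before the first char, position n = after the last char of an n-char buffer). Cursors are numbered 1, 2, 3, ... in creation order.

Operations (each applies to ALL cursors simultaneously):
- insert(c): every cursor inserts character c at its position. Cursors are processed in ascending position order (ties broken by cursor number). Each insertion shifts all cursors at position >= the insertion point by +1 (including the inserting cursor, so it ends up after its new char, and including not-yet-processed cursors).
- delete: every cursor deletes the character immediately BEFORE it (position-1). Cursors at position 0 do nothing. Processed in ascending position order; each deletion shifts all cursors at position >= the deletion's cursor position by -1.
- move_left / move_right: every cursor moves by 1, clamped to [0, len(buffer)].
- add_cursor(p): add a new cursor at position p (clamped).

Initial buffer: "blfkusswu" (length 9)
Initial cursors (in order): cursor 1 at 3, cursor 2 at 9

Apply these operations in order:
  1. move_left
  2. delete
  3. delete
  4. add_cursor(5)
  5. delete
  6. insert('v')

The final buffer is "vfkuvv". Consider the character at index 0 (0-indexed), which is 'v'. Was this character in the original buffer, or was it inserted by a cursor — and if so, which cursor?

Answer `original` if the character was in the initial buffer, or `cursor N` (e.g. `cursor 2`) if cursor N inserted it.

After op 1 (move_left): buffer="blfkusswu" (len 9), cursors c1@2 c2@8, authorship .........
After op 2 (delete): buffer="bfkussu" (len 7), cursors c1@1 c2@6, authorship .......
After op 3 (delete): buffer="fkusu" (len 5), cursors c1@0 c2@4, authorship .....
After op 4 (add_cursor(5)): buffer="fkusu" (len 5), cursors c1@0 c2@4 c3@5, authorship .....
After op 5 (delete): buffer="fku" (len 3), cursors c1@0 c2@3 c3@3, authorship ...
After op 6 (insert('v')): buffer="vfkuvv" (len 6), cursors c1@1 c2@6 c3@6, authorship 1...23
Authorship (.=original, N=cursor N): 1 . . . 2 3
Index 0: author = 1

Answer: cursor 1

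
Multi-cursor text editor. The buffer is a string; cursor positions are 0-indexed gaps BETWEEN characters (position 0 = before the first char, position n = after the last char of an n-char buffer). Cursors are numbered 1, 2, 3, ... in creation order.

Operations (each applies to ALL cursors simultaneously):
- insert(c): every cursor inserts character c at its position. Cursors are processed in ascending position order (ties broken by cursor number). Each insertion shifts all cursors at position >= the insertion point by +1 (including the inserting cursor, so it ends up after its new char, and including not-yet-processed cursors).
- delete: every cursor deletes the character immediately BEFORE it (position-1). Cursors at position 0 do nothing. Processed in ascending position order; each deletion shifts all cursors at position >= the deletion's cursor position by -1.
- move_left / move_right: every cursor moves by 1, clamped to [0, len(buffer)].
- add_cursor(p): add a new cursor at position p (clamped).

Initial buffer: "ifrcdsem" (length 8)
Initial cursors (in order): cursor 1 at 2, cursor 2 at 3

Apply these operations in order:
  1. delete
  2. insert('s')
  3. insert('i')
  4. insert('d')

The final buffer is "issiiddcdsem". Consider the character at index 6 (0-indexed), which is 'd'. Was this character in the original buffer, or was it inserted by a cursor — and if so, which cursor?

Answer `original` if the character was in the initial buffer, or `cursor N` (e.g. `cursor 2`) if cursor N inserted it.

After op 1 (delete): buffer="icdsem" (len 6), cursors c1@1 c2@1, authorship ......
After op 2 (insert('s')): buffer="isscdsem" (len 8), cursors c1@3 c2@3, authorship .12.....
After op 3 (insert('i')): buffer="issiicdsem" (len 10), cursors c1@5 c2@5, authorship .1212.....
After op 4 (insert('d')): buffer="issiiddcdsem" (len 12), cursors c1@7 c2@7, authorship .121212.....
Authorship (.=original, N=cursor N): . 1 2 1 2 1 2 . . . . .
Index 6: author = 2

Answer: cursor 2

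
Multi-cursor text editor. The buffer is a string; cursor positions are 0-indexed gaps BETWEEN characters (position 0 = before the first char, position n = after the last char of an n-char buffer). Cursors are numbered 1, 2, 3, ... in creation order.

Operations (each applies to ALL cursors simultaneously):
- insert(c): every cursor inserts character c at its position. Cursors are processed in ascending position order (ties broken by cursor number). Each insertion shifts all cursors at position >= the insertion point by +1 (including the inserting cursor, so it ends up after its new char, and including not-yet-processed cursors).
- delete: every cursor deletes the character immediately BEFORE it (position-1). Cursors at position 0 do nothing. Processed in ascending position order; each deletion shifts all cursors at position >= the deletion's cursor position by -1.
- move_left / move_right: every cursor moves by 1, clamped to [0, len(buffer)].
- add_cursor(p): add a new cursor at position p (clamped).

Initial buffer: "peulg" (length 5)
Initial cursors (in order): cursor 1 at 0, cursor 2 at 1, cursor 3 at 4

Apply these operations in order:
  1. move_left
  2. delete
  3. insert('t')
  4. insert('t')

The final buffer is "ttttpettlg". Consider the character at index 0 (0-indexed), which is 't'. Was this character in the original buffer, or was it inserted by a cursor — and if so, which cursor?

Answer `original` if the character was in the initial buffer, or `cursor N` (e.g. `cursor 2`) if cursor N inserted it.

After op 1 (move_left): buffer="peulg" (len 5), cursors c1@0 c2@0 c3@3, authorship .....
After op 2 (delete): buffer="pelg" (len 4), cursors c1@0 c2@0 c3@2, authorship ....
After op 3 (insert('t')): buffer="ttpetlg" (len 7), cursors c1@2 c2@2 c3@5, authorship 12..3..
After op 4 (insert('t')): buffer="ttttpettlg" (len 10), cursors c1@4 c2@4 c3@8, authorship 1212..33..
Authorship (.=original, N=cursor N): 1 2 1 2 . . 3 3 . .
Index 0: author = 1

Answer: cursor 1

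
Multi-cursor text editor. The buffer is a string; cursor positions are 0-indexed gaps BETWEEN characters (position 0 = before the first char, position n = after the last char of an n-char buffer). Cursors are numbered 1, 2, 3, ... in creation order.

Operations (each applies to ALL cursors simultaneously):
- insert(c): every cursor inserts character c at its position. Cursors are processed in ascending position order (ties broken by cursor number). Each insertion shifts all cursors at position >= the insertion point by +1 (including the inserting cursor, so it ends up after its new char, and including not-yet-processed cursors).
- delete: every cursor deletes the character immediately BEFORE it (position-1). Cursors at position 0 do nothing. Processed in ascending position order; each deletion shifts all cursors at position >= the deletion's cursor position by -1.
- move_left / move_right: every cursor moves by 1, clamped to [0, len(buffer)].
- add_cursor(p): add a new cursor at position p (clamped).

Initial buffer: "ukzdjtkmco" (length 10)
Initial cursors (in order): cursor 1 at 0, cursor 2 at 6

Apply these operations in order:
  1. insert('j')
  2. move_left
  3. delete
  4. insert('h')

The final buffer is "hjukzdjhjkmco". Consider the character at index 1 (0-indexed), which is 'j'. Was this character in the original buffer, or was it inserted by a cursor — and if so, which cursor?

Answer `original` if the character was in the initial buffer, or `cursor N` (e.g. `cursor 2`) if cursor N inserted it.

After op 1 (insert('j')): buffer="jukzdjtjkmco" (len 12), cursors c1@1 c2@8, authorship 1......2....
After op 2 (move_left): buffer="jukzdjtjkmco" (len 12), cursors c1@0 c2@7, authorship 1......2....
After op 3 (delete): buffer="jukzdjjkmco" (len 11), cursors c1@0 c2@6, authorship 1.....2....
After op 4 (insert('h')): buffer="hjukzdjhjkmco" (len 13), cursors c1@1 c2@8, authorship 11.....22....
Authorship (.=original, N=cursor N): 1 1 . . . . . 2 2 . . . .
Index 1: author = 1

Answer: cursor 1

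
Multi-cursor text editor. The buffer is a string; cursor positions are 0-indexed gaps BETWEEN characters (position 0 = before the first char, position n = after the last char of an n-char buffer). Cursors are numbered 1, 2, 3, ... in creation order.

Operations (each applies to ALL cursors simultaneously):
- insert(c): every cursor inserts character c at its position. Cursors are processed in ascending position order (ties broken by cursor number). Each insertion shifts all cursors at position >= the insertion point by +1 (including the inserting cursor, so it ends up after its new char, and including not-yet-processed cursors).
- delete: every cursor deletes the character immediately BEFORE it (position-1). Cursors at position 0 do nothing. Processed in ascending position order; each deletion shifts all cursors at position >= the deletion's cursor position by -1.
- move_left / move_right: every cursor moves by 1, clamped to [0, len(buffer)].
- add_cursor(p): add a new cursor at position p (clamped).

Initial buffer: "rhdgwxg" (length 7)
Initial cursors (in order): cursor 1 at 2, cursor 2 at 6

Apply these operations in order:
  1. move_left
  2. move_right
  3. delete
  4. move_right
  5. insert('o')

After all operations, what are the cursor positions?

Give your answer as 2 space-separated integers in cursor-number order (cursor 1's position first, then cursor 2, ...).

After op 1 (move_left): buffer="rhdgwxg" (len 7), cursors c1@1 c2@5, authorship .......
After op 2 (move_right): buffer="rhdgwxg" (len 7), cursors c1@2 c2@6, authorship .......
After op 3 (delete): buffer="rdgwg" (len 5), cursors c1@1 c2@4, authorship .....
After op 4 (move_right): buffer="rdgwg" (len 5), cursors c1@2 c2@5, authorship .....
After op 5 (insert('o')): buffer="rdogwgo" (len 7), cursors c1@3 c2@7, authorship ..1...2

Answer: 3 7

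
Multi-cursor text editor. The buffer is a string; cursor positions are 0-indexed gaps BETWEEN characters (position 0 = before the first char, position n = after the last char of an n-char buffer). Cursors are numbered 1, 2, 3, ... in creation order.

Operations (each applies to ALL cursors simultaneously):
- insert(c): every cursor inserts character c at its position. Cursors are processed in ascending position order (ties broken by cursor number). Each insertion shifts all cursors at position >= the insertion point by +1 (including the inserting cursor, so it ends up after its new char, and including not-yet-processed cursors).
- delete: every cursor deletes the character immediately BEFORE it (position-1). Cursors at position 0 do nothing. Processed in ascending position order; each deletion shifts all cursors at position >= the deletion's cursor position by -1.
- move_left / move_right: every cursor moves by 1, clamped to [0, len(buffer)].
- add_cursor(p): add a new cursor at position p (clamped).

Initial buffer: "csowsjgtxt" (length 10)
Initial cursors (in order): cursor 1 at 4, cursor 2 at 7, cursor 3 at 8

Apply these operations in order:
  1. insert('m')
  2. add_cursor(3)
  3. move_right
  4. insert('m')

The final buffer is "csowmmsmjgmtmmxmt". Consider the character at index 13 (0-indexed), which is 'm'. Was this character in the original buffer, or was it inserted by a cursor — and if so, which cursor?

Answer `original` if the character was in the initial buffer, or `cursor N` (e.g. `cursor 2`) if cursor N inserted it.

After op 1 (insert('m')): buffer="csowmsjgmtmxt" (len 13), cursors c1@5 c2@9 c3@11, authorship ....1...2.3..
After op 2 (add_cursor(3)): buffer="csowmsjgmtmxt" (len 13), cursors c4@3 c1@5 c2@9 c3@11, authorship ....1...2.3..
After op 3 (move_right): buffer="csowmsjgmtmxt" (len 13), cursors c4@4 c1@6 c2@10 c3@12, authorship ....1...2.3..
After op 4 (insert('m')): buffer="csowmmsmjgmtmmxmt" (len 17), cursors c4@5 c1@8 c2@13 c3@16, authorship ....41.1..2.23.3.
Authorship (.=original, N=cursor N): . . . . 4 1 . 1 . . 2 . 2 3 . 3 .
Index 13: author = 3

Answer: cursor 3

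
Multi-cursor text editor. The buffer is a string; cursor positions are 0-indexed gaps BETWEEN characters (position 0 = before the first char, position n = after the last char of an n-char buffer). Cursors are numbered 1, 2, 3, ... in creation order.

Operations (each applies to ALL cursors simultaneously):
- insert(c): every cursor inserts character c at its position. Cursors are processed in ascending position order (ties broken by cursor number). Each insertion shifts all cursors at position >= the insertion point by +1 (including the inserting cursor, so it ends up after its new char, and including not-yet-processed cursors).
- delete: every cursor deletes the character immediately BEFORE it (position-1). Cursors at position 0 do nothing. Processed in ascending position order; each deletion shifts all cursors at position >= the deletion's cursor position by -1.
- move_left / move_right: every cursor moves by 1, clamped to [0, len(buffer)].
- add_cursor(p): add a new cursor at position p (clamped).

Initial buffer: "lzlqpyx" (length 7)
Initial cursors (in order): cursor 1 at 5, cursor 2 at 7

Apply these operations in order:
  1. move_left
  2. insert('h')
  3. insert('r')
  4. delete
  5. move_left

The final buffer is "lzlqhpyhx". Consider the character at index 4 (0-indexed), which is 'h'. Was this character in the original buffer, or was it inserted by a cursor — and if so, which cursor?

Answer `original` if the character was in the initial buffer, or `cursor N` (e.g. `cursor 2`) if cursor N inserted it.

Answer: cursor 1

Derivation:
After op 1 (move_left): buffer="lzlqpyx" (len 7), cursors c1@4 c2@6, authorship .......
After op 2 (insert('h')): buffer="lzlqhpyhx" (len 9), cursors c1@5 c2@8, authorship ....1..2.
After op 3 (insert('r')): buffer="lzlqhrpyhrx" (len 11), cursors c1@6 c2@10, authorship ....11..22.
After op 4 (delete): buffer="lzlqhpyhx" (len 9), cursors c1@5 c2@8, authorship ....1..2.
After op 5 (move_left): buffer="lzlqhpyhx" (len 9), cursors c1@4 c2@7, authorship ....1..2.
Authorship (.=original, N=cursor N): . . . . 1 . . 2 .
Index 4: author = 1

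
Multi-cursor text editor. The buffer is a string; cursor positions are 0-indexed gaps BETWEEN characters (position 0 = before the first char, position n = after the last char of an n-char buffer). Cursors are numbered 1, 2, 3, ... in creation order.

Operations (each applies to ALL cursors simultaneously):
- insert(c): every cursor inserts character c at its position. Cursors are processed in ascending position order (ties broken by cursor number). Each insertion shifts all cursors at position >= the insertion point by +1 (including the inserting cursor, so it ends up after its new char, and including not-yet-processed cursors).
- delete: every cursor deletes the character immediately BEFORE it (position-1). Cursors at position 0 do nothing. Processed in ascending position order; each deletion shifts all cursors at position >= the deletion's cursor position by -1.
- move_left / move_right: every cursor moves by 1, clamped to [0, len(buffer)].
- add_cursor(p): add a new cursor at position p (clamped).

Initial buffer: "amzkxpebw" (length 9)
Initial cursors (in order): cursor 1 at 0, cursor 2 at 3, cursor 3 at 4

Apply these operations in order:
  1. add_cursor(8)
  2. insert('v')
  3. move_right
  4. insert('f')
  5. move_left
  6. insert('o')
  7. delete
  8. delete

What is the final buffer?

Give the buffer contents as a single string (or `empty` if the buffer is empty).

After op 1 (add_cursor(8)): buffer="amzkxpebw" (len 9), cursors c1@0 c2@3 c3@4 c4@8, authorship .........
After op 2 (insert('v')): buffer="vamzvkvxpebvw" (len 13), cursors c1@1 c2@5 c3@7 c4@12, authorship 1...2.3....4.
After op 3 (move_right): buffer="vamzvkvxpebvw" (len 13), cursors c1@2 c2@6 c3@8 c4@13, authorship 1...2.3....4.
After op 4 (insert('f')): buffer="vafmzvkfvxfpebvwf" (len 17), cursors c1@3 c2@8 c3@11 c4@17, authorship 1.1..2.23.3...4.4
After op 5 (move_left): buffer="vafmzvkfvxfpebvwf" (len 17), cursors c1@2 c2@7 c3@10 c4@16, authorship 1.1..2.23.3...4.4
After op 6 (insert('o')): buffer="vaofmzvkofvxofpebvwof" (len 21), cursors c1@3 c2@9 c3@13 c4@20, authorship 1.11..2.223.33...4.44
After op 7 (delete): buffer="vafmzvkfvxfpebvwf" (len 17), cursors c1@2 c2@7 c3@10 c4@16, authorship 1.1..2.23.3...4.4
After op 8 (delete): buffer="vfmzvfvfpebvf" (len 13), cursors c1@1 c2@5 c3@7 c4@12, authorship 11..2233...44

Answer: vfmzvfvfpebvf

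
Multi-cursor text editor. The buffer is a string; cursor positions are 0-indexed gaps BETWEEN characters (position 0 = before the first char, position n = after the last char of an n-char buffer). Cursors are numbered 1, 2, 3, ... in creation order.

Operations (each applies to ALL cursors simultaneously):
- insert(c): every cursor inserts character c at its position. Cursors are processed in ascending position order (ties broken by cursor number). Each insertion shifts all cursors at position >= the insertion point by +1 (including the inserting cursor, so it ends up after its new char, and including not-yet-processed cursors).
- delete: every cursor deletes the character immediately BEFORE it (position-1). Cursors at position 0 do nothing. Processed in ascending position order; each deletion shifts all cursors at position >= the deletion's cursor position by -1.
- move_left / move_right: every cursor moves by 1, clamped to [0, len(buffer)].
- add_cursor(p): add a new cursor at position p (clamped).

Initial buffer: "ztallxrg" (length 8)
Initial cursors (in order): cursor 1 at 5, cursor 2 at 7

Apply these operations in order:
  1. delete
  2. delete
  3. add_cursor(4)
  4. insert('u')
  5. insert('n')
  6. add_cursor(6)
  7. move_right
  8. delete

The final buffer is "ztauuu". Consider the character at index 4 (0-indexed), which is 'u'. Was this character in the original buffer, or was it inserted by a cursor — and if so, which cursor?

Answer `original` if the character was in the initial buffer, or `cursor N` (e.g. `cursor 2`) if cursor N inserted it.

Answer: cursor 2

Derivation:
After op 1 (delete): buffer="ztalxg" (len 6), cursors c1@4 c2@5, authorship ......
After op 2 (delete): buffer="ztag" (len 4), cursors c1@3 c2@3, authorship ....
After op 3 (add_cursor(4)): buffer="ztag" (len 4), cursors c1@3 c2@3 c3@4, authorship ....
After op 4 (insert('u')): buffer="ztauugu" (len 7), cursors c1@5 c2@5 c3@7, authorship ...12.3
After op 5 (insert('n')): buffer="ztauunngun" (len 10), cursors c1@7 c2@7 c3@10, authorship ...1212.33
After op 6 (add_cursor(6)): buffer="ztauunngun" (len 10), cursors c4@6 c1@7 c2@7 c3@10, authorship ...1212.33
After op 7 (move_right): buffer="ztauunngun" (len 10), cursors c4@7 c1@8 c2@8 c3@10, authorship ...1212.33
After op 8 (delete): buffer="ztauuu" (len 6), cursors c1@5 c2@5 c4@5 c3@6, authorship ...123
Authorship (.=original, N=cursor N): . . . 1 2 3
Index 4: author = 2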